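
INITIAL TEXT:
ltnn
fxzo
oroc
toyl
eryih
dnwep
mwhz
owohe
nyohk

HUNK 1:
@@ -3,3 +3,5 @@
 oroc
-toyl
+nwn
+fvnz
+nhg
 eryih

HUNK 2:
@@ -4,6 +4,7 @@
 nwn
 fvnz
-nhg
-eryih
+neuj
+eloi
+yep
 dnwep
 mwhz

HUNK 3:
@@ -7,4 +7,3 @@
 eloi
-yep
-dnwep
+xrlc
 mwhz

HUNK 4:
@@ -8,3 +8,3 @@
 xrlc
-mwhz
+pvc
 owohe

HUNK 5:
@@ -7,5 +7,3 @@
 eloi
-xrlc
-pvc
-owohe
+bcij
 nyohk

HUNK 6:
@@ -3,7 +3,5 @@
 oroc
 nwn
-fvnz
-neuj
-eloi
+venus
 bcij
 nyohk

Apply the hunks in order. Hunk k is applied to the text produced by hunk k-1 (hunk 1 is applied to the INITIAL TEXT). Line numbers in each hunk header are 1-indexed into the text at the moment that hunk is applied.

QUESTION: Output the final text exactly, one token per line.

Hunk 1: at line 3 remove [toyl] add [nwn,fvnz,nhg] -> 11 lines: ltnn fxzo oroc nwn fvnz nhg eryih dnwep mwhz owohe nyohk
Hunk 2: at line 4 remove [nhg,eryih] add [neuj,eloi,yep] -> 12 lines: ltnn fxzo oroc nwn fvnz neuj eloi yep dnwep mwhz owohe nyohk
Hunk 3: at line 7 remove [yep,dnwep] add [xrlc] -> 11 lines: ltnn fxzo oroc nwn fvnz neuj eloi xrlc mwhz owohe nyohk
Hunk 4: at line 8 remove [mwhz] add [pvc] -> 11 lines: ltnn fxzo oroc nwn fvnz neuj eloi xrlc pvc owohe nyohk
Hunk 5: at line 7 remove [xrlc,pvc,owohe] add [bcij] -> 9 lines: ltnn fxzo oroc nwn fvnz neuj eloi bcij nyohk
Hunk 6: at line 3 remove [fvnz,neuj,eloi] add [venus] -> 7 lines: ltnn fxzo oroc nwn venus bcij nyohk

Answer: ltnn
fxzo
oroc
nwn
venus
bcij
nyohk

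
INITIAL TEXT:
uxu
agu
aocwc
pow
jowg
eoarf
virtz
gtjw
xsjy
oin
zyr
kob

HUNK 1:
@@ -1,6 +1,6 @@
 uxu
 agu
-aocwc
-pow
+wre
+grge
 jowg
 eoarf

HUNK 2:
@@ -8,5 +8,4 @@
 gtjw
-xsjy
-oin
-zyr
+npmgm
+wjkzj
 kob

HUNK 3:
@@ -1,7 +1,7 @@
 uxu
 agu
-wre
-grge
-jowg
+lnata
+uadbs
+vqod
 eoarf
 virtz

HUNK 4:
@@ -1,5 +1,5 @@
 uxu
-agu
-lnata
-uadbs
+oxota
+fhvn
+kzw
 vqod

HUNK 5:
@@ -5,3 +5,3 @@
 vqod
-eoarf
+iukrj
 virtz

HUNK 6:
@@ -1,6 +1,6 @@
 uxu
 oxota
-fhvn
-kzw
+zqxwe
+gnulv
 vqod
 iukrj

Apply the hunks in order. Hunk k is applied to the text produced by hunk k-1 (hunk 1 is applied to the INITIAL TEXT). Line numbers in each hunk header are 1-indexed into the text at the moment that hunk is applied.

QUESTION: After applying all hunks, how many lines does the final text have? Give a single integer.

Hunk 1: at line 1 remove [aocwc,pow] add [wre,grge] -> 12 lines: uxu agu wre grge jowg eoarf virtz gtjw xsjy oin zyr kob
Hunk 2: at line 8 remove [xsjy,oin,zyr] add [npmgm,wjkzj] -> 11 lines: uxu agu wre grge jowg eoarf virtz gtjw npmgm wjkzj kob
Hunk 3: at line 1 remove [wre,grge,jowg] add [lnata,uadbs,vqod] -> 11 lines: uxu agu lnata uadbs vqod eoarf virtz gtjw npmgm wjkzj kob
Hunk 4: at line 1 remove [agu,lnata,uadbs] add [oxota,fhvn,kzw] -> 11 lines: uxu oxota fhvn kzw vqod eoarf virtz gtjw npmgm wjkzj kob
Hunk 5: at line 5 remove [eoarf] add [iukrj] -> 11 lines: uxu oxota fhvn kzw vqod iukrj virtz gtjw npmgm wjkzj kob
Hunk 6: at line 1 remove [fhvn,kzw] add [zqxwe,gnulv] -> 11 lines: uxu oxota zqxwe gnulv vqod iukrj virtz gtjw npmgm wjkzj kob
Final line count: 11

Answer: 11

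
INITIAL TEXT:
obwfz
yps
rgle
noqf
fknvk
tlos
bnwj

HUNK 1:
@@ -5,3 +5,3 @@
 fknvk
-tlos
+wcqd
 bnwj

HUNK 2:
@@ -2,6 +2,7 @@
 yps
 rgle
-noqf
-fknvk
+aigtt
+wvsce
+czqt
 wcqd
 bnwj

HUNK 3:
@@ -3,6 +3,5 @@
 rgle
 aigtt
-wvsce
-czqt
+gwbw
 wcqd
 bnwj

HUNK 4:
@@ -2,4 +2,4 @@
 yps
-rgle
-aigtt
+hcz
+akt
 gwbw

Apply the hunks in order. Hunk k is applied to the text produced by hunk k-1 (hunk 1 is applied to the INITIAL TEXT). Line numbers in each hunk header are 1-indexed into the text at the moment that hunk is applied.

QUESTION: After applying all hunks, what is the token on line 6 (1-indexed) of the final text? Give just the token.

Answer: wcqd

Derivation:
Hunk 1: at line 5 remove [tlos] add [wcqd] -> 7 lines: obwfz yps rgle noqf fknvk wcqd bnwj
Hunk 2: at line 2 remove [noqf,fknvk] add [aigtt,wvsce,czqt] -> 8 lines: obwfz yps rgle aigtt wvsce czqt wcqd bnwj
Hunk 3: at line 3 remove [wvsce,czqt] add [gwbw] -> 7 lines: obwfz yps rgle aigtt gwbw wcqd bnwj
Hunk 4: at line 2 remove [rgle,aigtt] add [hcz,akt] -> 7 lines: obwfz yps hcz akt gwbw wcqd bnwj
Final line 6: wcqd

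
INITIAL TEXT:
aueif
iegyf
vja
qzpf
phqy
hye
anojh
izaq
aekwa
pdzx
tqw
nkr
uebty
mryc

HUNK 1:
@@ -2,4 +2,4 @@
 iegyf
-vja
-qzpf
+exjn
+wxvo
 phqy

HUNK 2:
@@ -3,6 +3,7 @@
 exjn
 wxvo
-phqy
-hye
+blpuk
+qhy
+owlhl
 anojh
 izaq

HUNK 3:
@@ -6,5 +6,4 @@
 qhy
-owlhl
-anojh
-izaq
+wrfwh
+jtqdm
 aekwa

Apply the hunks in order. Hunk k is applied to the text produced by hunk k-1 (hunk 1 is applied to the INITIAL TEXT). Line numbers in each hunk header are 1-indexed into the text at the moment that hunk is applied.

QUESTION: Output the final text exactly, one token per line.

Answer: aueif
iegyf
exjn
wxvo
blpuk
qhy
wrfwh
jtqdm
aekwa
pdzx
tqw
nkr
uebty
mryc

Derivation:
Hunk 1: at line 2 remove [vja,qzpf] add [exjn,wxvo] -> 14 lines: aueif iegyf exjn wxvo phqy hye anojh izaq aekwa pdzx tqw nkr uebty mryc
Hunk 2: at line 3 remove [phqy,hye] add [blpuk,qhy,owlhl] -> 15 lines: aueif iegyf exjn wxvo blpuk qhy owlhl anojh izaq aekwa pdzx tqw nkr uebty mryc
Hunk 3: at line 6 remove [owlhl,anojh,izaq] add [wrfwh,jtqdm] -> 14 lines: aueif iegyf exjn wxvo blpuk qhy wrfwh jtqdm aekwa pdzx tqw nkr uebty mryc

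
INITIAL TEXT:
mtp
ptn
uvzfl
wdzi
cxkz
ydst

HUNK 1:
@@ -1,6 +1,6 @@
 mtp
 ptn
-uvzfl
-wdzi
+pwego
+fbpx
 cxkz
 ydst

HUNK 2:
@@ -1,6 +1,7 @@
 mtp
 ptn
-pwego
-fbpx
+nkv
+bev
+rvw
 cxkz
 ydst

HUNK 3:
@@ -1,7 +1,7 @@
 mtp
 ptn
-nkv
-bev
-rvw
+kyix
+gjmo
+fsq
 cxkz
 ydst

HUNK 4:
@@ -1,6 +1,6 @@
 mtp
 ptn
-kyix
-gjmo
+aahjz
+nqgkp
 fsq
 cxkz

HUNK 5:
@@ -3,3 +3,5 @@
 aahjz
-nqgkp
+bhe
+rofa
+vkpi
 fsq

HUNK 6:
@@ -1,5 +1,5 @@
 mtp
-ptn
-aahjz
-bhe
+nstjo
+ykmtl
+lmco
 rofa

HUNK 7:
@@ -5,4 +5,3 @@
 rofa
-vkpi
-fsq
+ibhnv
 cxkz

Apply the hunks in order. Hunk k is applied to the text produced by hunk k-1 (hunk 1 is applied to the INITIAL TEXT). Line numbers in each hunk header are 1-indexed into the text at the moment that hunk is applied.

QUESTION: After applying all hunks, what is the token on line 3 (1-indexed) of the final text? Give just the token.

Answer: ykmtl

Derivation:
Hunk 1: at line 1 remove [uvzfl,wdzi] add [pwego,fbpx] -> 6 lines: mtp ptn pwego fbpx cxkz ydst
Hunk 2: at line 1 remove [pwego,fbpx] add [nkv,bev,rvw] -> 7 lines: mtp ptn nkv bev rvw cxkz ydst
Hunk 3: at line 1 remove [nkv,bev,rvw] add [kyix,gjmo,fsq] -> 7 lines: mtp ptn kyix gjmo fsq cxkz ydst
Hunk 4: at line 1 remove [kyix,gjmo] add [aahjz,nqgkp] -> 7 lines: mtp ptn aahjz nqgkp fsq cxkz ydst
Hunk 5: at line 3 remove [nqgkp] add [bhe,rofa,vkpi] -> 9 lines: mtp ptn aahjz bhe rofa vkpi fsq cxkz ydst
Hunk 6: at line 1 remove [ptn,aahjz,bhe] add [nstjo,ykmtl,lmco] -> 9 lines: mtp nstjo ykmtl lmco rofa vkpi fsq cxkz ydst
Hunk 7: at line 5 remove [vkpi,fsq] add [ibhnv] -> 8 lines: mtp nstjo ykmtl lmco rofa ibhnv cxkz ydst
Final line 3: ykmtl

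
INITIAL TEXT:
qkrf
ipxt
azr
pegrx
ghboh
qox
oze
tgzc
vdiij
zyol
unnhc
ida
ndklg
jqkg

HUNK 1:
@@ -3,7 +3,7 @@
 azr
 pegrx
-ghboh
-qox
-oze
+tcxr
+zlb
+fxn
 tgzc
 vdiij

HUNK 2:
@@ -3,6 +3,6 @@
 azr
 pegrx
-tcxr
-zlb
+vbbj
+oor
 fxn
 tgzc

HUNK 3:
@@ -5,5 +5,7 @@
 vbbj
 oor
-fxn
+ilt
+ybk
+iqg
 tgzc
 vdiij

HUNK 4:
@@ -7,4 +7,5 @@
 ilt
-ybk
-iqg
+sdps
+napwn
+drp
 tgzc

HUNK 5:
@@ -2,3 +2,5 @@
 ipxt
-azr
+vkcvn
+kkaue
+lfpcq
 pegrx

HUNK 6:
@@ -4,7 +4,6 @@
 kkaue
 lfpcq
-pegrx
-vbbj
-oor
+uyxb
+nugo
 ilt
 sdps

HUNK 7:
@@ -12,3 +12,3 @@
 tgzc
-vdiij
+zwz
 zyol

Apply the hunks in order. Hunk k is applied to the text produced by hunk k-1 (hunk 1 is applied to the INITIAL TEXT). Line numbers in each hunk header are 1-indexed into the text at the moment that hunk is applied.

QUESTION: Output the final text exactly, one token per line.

Hunk 1: at line 3 remove [ghboh,qox,oze] add [tcxr,zlb,fxn] -> 14 lines: qkrf ipxt azr pegrx tcxr zlb fxn tgzc vdiij zyol unnhc ida ndklg jqkg
Hunk 2: at line 3 remove [tcxr,zlb] add [vbbj,oor] -> 14 lines: qkrf ipxt azr pegrx vbbj oor fxn tgzc vdiij zyol unnhc ida ndklg jqkg
Hunk 3: at line 5 remove [fxn] add [ilt,ybk,iqg] -> 16 lines: qkrf ipxt azr pegrx vbbj oor ilt ybk iqg tgzc vdiij zyol unnhc ida ndklg jqkg
Hunk 4: at line 7 remove [ybk,iqg] add [sdps,napwn,drp] -> 17 lines: qkrf ipxt azr pegrx vbbj oor ilt sdps napwn drp tgzc vdiij zyol unnhc ida ndklg jqkg
Hunk 5: at line 2 remove [azr] add [vkcvn,kkaue,lfpcq] -> 19 lines: qkrf ipxt vkcvn kkaue lfpcq pegrx vbbj oor ilt sdps napwn drp tgzc vdiij zyol unnhc ida ndklg jqkg
Hunk 6: at line 4 remove [pegrx,vbbj,oor] add [uyxb,nugo] -> 18 lines: qkrf ipxt vkcvn kkaue lfpcq uyxb nugo ilt sdps napwn drp tgzc vdiij zyol unnhc ida ndklg jqkg
Hunk 7: at line 12 remove [vdiij] add [zwz] -> 18 lines: qkrf ipxt vkcvn kkaue lfpcq uyxb nugo ilt sdps napwn drp tgzc zwz zyol unnhc ida ndklg jqkg

Answer: qkrf
ipxt
vkcvn
kkaue
lfpcq
uyxb
nugo
ilt
sdps
napwn
drp
tgzc
zwz
zyol
unnhc
ida
ndklg
jqkg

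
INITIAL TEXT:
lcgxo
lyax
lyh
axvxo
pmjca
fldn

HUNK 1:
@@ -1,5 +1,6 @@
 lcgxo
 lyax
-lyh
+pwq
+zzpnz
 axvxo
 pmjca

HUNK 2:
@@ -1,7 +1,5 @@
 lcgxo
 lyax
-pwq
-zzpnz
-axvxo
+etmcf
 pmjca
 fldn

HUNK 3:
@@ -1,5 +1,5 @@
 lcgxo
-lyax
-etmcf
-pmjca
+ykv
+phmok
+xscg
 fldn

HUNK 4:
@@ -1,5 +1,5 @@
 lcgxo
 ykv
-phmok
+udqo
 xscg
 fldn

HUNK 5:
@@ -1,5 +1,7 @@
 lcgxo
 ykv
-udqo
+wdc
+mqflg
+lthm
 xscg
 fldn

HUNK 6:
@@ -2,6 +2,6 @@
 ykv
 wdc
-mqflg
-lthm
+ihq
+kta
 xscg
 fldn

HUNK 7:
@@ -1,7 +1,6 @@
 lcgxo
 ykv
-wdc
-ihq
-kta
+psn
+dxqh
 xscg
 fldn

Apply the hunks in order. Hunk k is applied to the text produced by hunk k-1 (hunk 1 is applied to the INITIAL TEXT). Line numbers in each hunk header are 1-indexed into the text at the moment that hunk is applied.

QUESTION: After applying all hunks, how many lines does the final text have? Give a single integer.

Answer: 6

Derivation:
Hunk 1: at line 1 remove [lyh] add [pwq,zzpnz] -> 7 lines: lcgxo lyax pwq zzpnz axvxo pmjca fldn
Hunk 2: at line 1 remove [pwq,zzpnz,axvxo] add [etmcf] -> 5 lines: lcgxo lyax etmcf pmjca fldn
Hunk 3: at line 1 remove [lyax,etmcf,pmjca] add [ykv,phmok,xscg] -> 5 lines: lcgxo ykv phmok xscg fldn
Hunk 4: at line 1 remove [phmok] add [udqo] -> 5 lines: lcgxo ykv udqo xscg fldn
Hunk 5: at line 1 remove [udqo] add [wdc,mqflg,lthm] -> 7 lines: lcgxo ykv wdc mqflg lthm xscg fldn
Hunk 6: at line 2 remove [mqflg,lthm] add [ihq,kta] -> 7 lines: lcgxo ykv wdc ihq kta xscg fldn
Hunk 7: at line 1 remove [wdc,ihq,kta] add [psn,dxqh] -> 6 lines: lcgxo ykv psn dxqh xscg fldn
Final line count: 6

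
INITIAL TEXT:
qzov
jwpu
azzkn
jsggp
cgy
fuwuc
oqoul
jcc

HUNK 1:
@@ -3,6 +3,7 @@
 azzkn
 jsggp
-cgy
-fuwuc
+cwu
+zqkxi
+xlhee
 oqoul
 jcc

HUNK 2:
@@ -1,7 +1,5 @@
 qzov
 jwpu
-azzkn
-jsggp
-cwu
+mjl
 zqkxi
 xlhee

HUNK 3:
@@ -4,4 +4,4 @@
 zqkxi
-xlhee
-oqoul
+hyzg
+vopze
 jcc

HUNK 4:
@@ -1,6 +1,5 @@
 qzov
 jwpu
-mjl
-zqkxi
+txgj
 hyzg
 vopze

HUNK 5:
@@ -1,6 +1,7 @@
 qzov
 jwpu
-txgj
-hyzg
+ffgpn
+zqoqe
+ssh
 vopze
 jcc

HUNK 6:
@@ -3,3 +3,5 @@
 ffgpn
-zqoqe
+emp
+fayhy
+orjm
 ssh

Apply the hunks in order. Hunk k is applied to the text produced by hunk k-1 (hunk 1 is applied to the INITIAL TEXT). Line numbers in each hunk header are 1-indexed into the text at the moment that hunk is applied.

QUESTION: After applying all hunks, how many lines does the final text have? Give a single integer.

Hunk 1: at line 3 remove [cgy,fuwuc] add [cwu,zqkxi,xlhee] -> 9 lines: qzov jwpu azzkn jsggp cwu zqkxi xlhee oqoul jcc
Hunk 2: at line 1 remove [azzkn,jsggp,cwu] add [mjl] -> 7 lines: qzov jwpu mjl zqkxi xlhee oqoul jcc
Hunk 3: at line 4 remove [xlhee,oqoul] add [hyzg,vopze] -> 7 lines: qzov jwpu mjl zqkxi hyzg vopze jcc
Hunk 4: at line 1 remove [mjl,zqkxi] add [txgj] -> 6 lines: qzov jwpu txgj hyzg vopze jcc
Hunk 5: at line 1 remove [txgj,hyzg] add [ffgpn,zqoqe,ssh] -> 7 lines: qzov jwpu ffgpn zqoqe ssh vopze jcc
Hunk 6: at line 3 remove [zqoqe] add [emp,fayhy,orjm] -> 9 lines: qzov jwpu ffgpn emp fayhy orjm ssh vopze jcc
Final line count: 9

Answer: 9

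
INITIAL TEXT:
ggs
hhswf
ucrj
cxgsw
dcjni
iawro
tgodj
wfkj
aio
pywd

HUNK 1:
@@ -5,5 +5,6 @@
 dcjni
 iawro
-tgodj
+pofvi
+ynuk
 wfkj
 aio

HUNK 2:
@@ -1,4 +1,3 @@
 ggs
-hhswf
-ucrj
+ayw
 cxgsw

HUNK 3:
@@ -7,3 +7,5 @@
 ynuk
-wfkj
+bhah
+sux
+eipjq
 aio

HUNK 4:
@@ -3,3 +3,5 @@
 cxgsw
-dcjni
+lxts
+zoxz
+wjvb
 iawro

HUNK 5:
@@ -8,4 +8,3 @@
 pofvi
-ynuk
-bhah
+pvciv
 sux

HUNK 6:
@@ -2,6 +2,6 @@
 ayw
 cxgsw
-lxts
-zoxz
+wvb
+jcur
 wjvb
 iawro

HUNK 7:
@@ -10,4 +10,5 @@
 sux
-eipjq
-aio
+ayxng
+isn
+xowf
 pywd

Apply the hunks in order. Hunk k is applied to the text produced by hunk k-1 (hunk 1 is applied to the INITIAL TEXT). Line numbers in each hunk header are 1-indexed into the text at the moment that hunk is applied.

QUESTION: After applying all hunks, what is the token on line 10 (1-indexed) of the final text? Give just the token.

Answer: sux

Derivation:
Hunk 1: at line 5 remove [tgodj] add [pofvi,ynuk] -> 11 lines: ggs hhswf ucrj cxgsw dcjni iawro pofvi ynuk wfkj aio pywd
Hunk 2: at line 1 remove [hhswf,ucrj] add [ayw] -> 10 lines: ggs ayw cxgsw dcjni iawro pofvi ynuk wfkj aio pywd
Hunk 3: at line 7 remove [wfkj] add [bhah,sux,eipjq] -> 12 lines: ggs ayw cxgsw dcjni iawro pofvi ynuk bhah sux eipjq aio pywd
Hunk 4: at line 3 remove [dcjni] add [lxts,zoxz,wjvb] -> 14 lines: ggs ayw cxgsw lxts zoxz wjvb iawro pofvi ynuk bhah sux eipjq aio pywd
Hunk 5: at line 8 remove [ynuk,bhah] add [pvciv] -> 13 lines: ggs ayw cxgsw lxts zoxz wjvb iawro pofvi pvciv sux eipjq aio pywd
Hunk 6: at line 2 remove [lxts,zoxz] add [wvb,jcur] -> 13 lines: ggs ayw cxgsw wvb jcur wjvb iawro pofvi pvciv sux eipjq aio pywd
Hunk 7: at line 10 remove [eipjq,aio] add [ayxng,isn,xowf] -> 14 lines: ggs ayw cxgsw wvb jcur wjvb iawro pofvi pvciv sux ayxng isn xowf pywd
Final line 10: sux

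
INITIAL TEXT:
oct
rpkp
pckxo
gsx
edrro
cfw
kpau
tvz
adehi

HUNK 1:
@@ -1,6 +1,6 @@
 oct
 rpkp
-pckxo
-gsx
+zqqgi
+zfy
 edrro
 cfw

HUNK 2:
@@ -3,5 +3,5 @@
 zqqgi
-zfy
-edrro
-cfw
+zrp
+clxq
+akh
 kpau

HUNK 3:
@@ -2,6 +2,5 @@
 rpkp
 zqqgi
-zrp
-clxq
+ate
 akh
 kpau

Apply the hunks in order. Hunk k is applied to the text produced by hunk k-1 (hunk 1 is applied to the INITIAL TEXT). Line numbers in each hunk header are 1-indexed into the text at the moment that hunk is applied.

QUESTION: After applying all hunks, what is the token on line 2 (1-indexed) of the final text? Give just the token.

Hunk 1: at line 1 remove [pckxo,gsx] add [zqqgi,zfy] -> 9 lines: oct rpkp zqqgi zfy edrro cfw kpau tvz adehi
Hunk 2: at line 3 remove [zfy,edrro,cfw] add [zrp,clxq,akh] -> 9 lines: oct rpkp zqqgi zrp clxq akh kpau tvz adehi
Hunk 3: at line 2 remove [zrp,clxq] add [ate] -> 8 lines: oct rpkp zqqgi ate akh kpau tvz adehi
Final line 2: rpkp

Answer: rpkp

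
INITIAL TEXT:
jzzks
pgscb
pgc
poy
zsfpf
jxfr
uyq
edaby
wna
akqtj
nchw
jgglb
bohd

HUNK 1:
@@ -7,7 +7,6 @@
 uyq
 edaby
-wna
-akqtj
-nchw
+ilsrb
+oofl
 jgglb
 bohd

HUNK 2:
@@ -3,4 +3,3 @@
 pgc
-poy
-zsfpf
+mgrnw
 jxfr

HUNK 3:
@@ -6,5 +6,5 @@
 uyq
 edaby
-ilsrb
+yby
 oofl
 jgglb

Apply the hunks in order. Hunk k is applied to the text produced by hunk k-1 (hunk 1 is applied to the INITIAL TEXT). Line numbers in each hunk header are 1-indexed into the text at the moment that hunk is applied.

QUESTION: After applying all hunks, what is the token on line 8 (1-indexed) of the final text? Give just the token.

Answer: yby

Derivation:
Hunk 1: at line 7 remove [wna,akqtj,nchw] add [ilsrb,oofl] -> 12 lines: jzzks pgscb pgc poy zsfpf jxfr uyq edaby ilsrb oofl jgglb bohd
Hunk 2: at line 3 remove [poy,zsfpf] add [mgrnw] -> 11 lines: jzzks pgscb pgc mgrnw jxfr uyq edaby ilsrb oofl jgglb bohd
Hunk 3: at line 6 remove [ilsrb] add [yby] -> 11 lines: jzzks pgscb pgc mgrnw jxfr uyq edaby yby oofl jgglb bohd
Final line 8: yby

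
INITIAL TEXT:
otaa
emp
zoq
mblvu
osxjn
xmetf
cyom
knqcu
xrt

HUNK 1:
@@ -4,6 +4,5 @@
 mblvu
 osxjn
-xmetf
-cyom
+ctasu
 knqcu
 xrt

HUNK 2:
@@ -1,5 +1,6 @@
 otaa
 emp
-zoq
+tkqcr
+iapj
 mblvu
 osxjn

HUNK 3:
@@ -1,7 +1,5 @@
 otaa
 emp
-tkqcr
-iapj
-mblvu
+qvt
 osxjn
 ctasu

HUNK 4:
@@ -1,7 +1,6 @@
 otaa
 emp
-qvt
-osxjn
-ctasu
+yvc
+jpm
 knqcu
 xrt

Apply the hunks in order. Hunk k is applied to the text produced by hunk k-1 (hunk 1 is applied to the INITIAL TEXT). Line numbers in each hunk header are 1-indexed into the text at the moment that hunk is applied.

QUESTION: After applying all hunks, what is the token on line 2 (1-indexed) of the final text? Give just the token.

Answer: emp

Derivation:
Hunk 1: at line 4 remove [xmetf,cyom] add [ctasu] -> 8 lines: otaa emp zoq mblvu osxjn ctasu knqcu xrt
Hunk 2: at line 1 remove [zoq] add [tkqcr,iapj] -> 9 lines: otaa emp tkqcr iapj mblvu osxjn ctasu knqcu xrt
Hunk 3: at line 1 remove [tkqcr,iapj,mblvu] add [qvt] -> 7 lines: otaa emp qvt osxjn ctasu knqcu xrt
Hunk 4: at line 1 remove [qvt,osxjn,ctasu] add [yvc,jpm] -> 6 lines: otaa emp yvc jpm knqcu xrt
Final line 2: emp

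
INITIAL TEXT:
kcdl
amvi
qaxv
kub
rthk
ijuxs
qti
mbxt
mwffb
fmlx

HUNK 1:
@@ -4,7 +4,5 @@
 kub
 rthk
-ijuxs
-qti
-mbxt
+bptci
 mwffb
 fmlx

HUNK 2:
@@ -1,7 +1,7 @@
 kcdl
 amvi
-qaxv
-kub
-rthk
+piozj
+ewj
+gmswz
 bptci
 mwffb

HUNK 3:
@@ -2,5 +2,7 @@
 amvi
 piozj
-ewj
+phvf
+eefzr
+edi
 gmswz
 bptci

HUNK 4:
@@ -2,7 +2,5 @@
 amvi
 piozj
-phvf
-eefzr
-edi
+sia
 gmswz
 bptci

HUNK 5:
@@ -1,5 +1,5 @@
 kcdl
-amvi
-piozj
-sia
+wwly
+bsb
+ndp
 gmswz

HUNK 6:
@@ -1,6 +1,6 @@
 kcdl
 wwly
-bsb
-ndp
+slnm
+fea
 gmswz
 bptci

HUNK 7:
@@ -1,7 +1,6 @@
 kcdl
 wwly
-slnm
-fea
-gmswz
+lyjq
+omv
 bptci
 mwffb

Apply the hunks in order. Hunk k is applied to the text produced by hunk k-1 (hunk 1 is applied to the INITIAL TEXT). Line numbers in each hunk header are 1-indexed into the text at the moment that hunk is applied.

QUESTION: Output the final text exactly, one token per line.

Hunk 1: at line 4 remove [ijuxs,qti,mbxt] add [bptci] -> 8 lines: kcdl amvi qaxv kub rthk bptci mwffb fmlx
Hunk 2: at line 1 remove [qaxv,kub,rthk] add [piozj,ewj,gmswz] -> 8 lines: kcdl amvi piozj ewj gmswz bptci mwffb fmlx
Hunk 3: at line 2 remove [ewj] add [phvf,eefzr,edi] -> 10 lines: kcdl amvi piozj phvf eefzr edi gmswz bptci mwffb fmlx
Hunk 4: at line 2 remove [phvf,eefzr,edi] add [sia] -> 8 lines: kcdl amvi piozj sia gmswz bptci mwffb fmlx
Hunk 5: at line 1 remove [amvi,piozj,sia] add [wwly,bsb,ndp] -> 8 lines: kcdl wwly bsb ndp gmswz bptci mwffb fmlx
Hunk 6: at line 1 remove [bsb,ndp] add [slnm,fea] -> 8 lines: kcdl wwly slnm fea gmswz bptci mwffb fmlx
Hunk 7: at line 1 remove [slnm,fea,gmswz] add [lyjq,omv] -> 7 lines: kcdl wwly lyjq omv bptci mwffb fmlx

Answer: kcdl
wwly
lyjq
omv
bptci
mwffb
fmlx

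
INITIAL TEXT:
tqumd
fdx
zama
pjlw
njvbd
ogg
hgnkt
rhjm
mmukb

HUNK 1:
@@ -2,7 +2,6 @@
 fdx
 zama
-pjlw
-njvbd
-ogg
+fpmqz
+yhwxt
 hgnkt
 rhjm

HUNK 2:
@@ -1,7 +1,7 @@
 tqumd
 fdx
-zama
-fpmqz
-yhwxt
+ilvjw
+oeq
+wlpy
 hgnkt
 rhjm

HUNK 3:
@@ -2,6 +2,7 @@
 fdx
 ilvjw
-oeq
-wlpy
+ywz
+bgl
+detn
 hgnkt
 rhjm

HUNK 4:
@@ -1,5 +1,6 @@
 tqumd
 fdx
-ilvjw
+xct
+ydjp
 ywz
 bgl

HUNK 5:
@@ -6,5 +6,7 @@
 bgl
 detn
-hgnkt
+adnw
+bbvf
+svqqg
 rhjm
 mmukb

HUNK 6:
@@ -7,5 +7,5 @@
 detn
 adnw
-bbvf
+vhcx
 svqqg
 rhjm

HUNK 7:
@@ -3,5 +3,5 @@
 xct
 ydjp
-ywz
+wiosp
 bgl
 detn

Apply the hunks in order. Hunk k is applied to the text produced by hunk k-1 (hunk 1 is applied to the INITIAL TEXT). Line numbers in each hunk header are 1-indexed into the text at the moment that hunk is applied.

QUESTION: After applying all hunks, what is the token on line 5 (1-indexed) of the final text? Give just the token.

Answer: wiosp

Derivation:
Hunk 1: at line 2 remove [pjlw,njvbd,ogg] add [fpmqz,yhwxt] -> 8 lines: tqumd fdx zama fpmqz yhwxt hgnkt rhjm mmukb
Hunk 2: at line 1 remove [zama,fpmqz,yhwxt] add [ilvjw,oeq,wlpy] -> 8 lines: tqumd fdx ilvjw oeq wlpy hgnkt rhjm mmukb
Hunk 3: at line 2 remove [oeq,wlpy] add [ywz,bgl,detn] -> 9 lines: tqumd fdx ilvjw ywz bgl detn hgnkt rhjm mmukb
Hunk 4: at line 1 remove [ilvjw] add [xct,ydjp] -> 10 lines: tqumd fdx xct ydjp ywz bgl detn hgnkt rhjm mmukb
Hunk 5: at line 6 remove [hgnkt] add [adnw,bbvf,svqqg] -> 12 lines: tqumd fdx xct ydjp ywz bgl detn adnw bbvf svqqg rhjm mmukb
Hunk 6: at line 7 remove [bbvf] add [vhcx] -> 12 lines: tqumd fdx xct ydjp ywz bgl detn adnw vhcx svqqg rhjm mmukb
Hunk 7: at line 3 remove [ywz] add [wiosp] -> 12 lines: tqumd fdx xct ydjp wiosp bgl detn adnw vhcx svqqg rhjm mmukb
Final line 5: wiosp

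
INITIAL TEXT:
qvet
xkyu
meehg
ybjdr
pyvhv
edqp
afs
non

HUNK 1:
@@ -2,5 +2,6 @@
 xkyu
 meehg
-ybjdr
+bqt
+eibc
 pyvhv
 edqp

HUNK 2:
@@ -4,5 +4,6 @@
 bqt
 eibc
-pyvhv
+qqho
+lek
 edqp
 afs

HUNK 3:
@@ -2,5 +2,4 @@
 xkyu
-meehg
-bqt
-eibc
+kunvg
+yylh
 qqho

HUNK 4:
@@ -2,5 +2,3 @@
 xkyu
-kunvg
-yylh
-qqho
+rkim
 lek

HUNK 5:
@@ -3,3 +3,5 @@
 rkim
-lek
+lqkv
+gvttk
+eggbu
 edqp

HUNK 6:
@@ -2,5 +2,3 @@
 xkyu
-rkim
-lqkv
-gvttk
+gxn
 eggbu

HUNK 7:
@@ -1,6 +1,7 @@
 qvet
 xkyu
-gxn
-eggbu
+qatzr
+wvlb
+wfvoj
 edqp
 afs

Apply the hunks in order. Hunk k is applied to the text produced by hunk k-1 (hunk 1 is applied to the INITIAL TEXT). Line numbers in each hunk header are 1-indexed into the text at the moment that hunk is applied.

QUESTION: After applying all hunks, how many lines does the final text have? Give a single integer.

Hunk 1: at line 2 remove [ybjdr] add [bqt,eibc] -> 9 lines: qvet xkyu meehg bqt eibc pyvhv edqp afs non
Hunk 2: at line 4 remove [pyvhv] add [qqho,lek] -> 10 lines: qvet xkyu meehg bqt eibc qqho lek edqp afs non
Hunk 3: at line 2 remove [meehg,bqt,eibc] add [kunvg,yylh] -> 9 lines: qvet xkyu kunvg yylh qqho lek edqp afs non
Hunk 4: at line 2 remove [kunvg,yylh,qqho] add [rkim] -> 7 lines: qvet xkyu rkim lek edqp afs non
Hunk 5: at line 3 remove [lek] add [lqkv,gvttk,eggbu] -> 9 lines: qvet xkyu rkim lqkv gvttk eggbu edqp afs non
Hunk 6: at line 2 remove [rkim,lqkv,gvttk] add [gxn] -> 7 lines: qvet xkyu gxn eggbu edqp afs non
Hunk 7: at line 1 remove [gxn,eggbu] add [qatzr,wvlb,wfvoj] -> 8 lines: qvet xkyu qatzr wvlb wfvoj edqp afs non
Final line count: 8

Answer: 8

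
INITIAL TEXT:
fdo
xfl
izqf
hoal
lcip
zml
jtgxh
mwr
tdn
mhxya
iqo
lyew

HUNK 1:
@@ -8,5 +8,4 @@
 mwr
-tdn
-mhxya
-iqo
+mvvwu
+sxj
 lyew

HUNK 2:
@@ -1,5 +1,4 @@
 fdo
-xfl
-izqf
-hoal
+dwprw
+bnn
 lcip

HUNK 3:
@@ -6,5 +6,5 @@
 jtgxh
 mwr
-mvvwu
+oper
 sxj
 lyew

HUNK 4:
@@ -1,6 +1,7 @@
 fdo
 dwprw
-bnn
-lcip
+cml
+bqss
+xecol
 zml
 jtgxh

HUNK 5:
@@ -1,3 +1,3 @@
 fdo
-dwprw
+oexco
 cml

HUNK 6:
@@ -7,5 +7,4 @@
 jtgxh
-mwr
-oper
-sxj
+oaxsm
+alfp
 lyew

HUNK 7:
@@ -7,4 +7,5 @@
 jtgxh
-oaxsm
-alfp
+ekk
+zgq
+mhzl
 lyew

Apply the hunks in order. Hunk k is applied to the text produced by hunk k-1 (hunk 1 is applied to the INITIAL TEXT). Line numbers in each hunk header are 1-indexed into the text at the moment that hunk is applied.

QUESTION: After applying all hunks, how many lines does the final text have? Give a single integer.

Hunk 1: at line 8 remove [tdn,mhxya,iqo] add [mvvwu,sxj] -> 11 lines: fdo xfl izqf hoal lcip zml jtgxh mwr mvvwu sxj lyew
Hunk 2: at line 1 remove [xfl,izqf,hoal] add [dwprw,bnn] -> 10 lines: fdo dwprw bnn lcip zml jtgxh mwr mvvwu sxj lyew
Hunk 3: at line 6 remove [mvvwu] add [oper] -> 10 lines: fdo dwprw bnn lcip zml jtgxh mwr oper sxj lyew
Hunk 4: at line 1 remove [bnn,lcip] add [cml,bqss,xecol] -> 11 lines: fdo dwprw cml bqss xecol zml jtgxh mwr oper sxj lyew
Hunk 5: at line 1 remove [dwprw] add [oexco] -> 11 lines: fdo oexco cml bqss xecol zml jtgxh mwr oper sxj lyew
Hunk 6: at line 7 remove [mwr,oper,sxj] add [oaxsm,alfp] -> 10 lines: fdo oexco cml bqss xecol zml jtgxh oaxsm alfp lyew
Hunk 7: at line 7 remove [oaxsm,alfp] add [ekk,zgq,mhzl] -> 11 lines: fdo oexco cml bqss xecol zml jtgxh ekk zgq mhzl lyew
Final line count: 11

Answer: 11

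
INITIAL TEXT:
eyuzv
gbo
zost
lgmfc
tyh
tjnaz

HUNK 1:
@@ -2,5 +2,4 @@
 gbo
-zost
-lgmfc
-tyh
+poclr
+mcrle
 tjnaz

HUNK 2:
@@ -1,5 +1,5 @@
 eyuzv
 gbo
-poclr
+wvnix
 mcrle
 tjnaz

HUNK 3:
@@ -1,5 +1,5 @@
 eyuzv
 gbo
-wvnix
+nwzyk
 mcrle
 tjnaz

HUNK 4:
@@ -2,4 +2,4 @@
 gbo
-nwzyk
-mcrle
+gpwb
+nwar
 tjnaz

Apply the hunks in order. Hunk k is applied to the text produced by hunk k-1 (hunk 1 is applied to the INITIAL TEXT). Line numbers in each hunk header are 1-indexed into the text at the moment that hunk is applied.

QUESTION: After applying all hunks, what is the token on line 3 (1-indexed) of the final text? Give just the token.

Hunk 1: at line 2 remove [zost,lgmfc,tyh] add [poclr,mcrle] -> 5 lines: eyuzv gbo poclr mcrle tjnaz
Hunk 2: at line 1 remove [poclr] add [wvnix] -> 5 lines: eyuzv gbo wvnix mcrle tjnaz
Hunk 3: at line 1 remove [wvnix] add [nwzyk] -> 5 lines: eyuzv gbo nwzyk mcrle tjnaz
Hunk 4: at line 2 remove [nwzyk,mcrle] add [gpwb,nwar] -> 5 lines: eyuzv gbo gpwb nwar tjnaz
Final line 3: gpwb

Answer: gpwb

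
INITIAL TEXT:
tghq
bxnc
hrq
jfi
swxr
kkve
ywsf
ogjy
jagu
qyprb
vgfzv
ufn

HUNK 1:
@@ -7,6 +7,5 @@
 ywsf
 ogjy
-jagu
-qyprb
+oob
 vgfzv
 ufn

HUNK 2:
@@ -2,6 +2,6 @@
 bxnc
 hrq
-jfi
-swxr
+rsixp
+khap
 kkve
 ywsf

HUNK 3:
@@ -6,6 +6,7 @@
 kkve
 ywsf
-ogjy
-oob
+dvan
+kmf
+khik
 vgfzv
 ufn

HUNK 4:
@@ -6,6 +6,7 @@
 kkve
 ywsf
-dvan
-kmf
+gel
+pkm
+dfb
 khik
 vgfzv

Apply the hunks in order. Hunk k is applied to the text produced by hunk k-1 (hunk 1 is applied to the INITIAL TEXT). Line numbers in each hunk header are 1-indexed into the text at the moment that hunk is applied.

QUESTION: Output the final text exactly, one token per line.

Hunk 1: at line 7 remove [jagu,qyprb] add [oob] -> 11 lines: tghq bxnc hrq jfi swxr kkve ywsf ogjy oob vgfzv ufn
Hunk 2: at line 2 remove [jfi,swxr] add [rsixp,khap] -> 11 lines: tghq bxnc hrq rsixp khap kkve ywsf ogjy oob vgfzv ufn
Hunk 3: at line 6 remove [ogjy,oob] add [dvan,kmf,khik] -> 12 lines: tghq bxnc hrq rsixp khap kkve ywsf dvan kmf khik vgfzv ufn
Hunk 4: at line 6 remove [dvan,kmf] add [gel,pkm,dfb] -> 13 lines: tghq bxnc hrq rsixp khap kkve ywsf gel pkm dfb khik vgfzv ufn

Answer: tghq
bxnc
hrq
rsixp
khap
kkve
ywsf
gel
pkm
dfb
khik
vgfzv
ufn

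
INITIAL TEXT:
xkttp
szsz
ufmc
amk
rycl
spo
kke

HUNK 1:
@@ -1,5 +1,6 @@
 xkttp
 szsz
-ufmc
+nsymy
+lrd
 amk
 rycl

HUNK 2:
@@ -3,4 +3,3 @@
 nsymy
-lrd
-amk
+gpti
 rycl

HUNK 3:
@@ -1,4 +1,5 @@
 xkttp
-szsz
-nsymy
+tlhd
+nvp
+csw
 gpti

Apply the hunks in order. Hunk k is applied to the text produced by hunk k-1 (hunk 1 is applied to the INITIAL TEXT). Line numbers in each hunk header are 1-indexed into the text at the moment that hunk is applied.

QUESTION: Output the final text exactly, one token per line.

Answer: xkttp
tlhd
nvp
csw
gpti
rycl
spo
kke

Derivation:
Hunk 1: at line 1 remove [ufmc] add [nsymy,lrd] -> 8 lines: xkttp szsz nsymy lrd amk rycl spo kke
Hunk 2: at line 3 remove [lrd,amk] add [gpti] -> 7 lines: xkttp szsz nsymy gpti rycl spo kke
Hunk 3: at line 1 remove [szsz,nsymy] add [tlhd,nvp,csw] -> 8 lines: xkttp tlhd nvp csw gpti rycl spo kke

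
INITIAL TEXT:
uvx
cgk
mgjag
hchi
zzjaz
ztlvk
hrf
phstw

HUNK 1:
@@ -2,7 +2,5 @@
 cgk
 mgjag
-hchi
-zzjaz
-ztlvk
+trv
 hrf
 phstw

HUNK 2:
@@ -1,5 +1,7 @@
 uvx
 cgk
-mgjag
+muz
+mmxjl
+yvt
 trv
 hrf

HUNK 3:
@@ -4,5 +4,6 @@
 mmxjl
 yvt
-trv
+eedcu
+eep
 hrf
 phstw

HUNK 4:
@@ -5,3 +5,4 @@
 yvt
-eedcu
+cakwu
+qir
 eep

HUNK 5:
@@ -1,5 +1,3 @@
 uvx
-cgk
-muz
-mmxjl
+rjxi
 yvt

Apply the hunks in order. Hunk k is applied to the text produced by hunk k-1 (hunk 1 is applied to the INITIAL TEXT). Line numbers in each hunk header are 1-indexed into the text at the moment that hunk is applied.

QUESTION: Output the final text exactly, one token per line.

Answer: uvx
rjxi
yvt
cakwu
qir
eep
hrf
phstw

Derivation:
Hunk 1: at line 2 remove [hchi,zzjaz,ztlvk] add [trv] -> 6 lines: uvx cgk mgjag trv hrf phstw
Hunk 2: at line 1 remove [mgjag] add [muz,mmxjl,yvt] -> 8 lines: uvx cgk muz mmxjl yvt trv hrf phstw
Hunk 3: at line 4 remove [trv] add [eedcu,eep] -> 9 lines: uvx cgk muz mmxjl yvt eedcu eep hrf phstw
Hunk 4: at line 5 remove [eedcu] add [cakwu,qir] -> 10 lines: uvx cgk muz mmxjl yvt cakwu qir eep hrf phstw
Hunk 5: at line 1 remove [cgk,muz,mmxjl] add [rjxi] -> 8 lines: uvx rjxi yvt cakwu qir eep hrf phstw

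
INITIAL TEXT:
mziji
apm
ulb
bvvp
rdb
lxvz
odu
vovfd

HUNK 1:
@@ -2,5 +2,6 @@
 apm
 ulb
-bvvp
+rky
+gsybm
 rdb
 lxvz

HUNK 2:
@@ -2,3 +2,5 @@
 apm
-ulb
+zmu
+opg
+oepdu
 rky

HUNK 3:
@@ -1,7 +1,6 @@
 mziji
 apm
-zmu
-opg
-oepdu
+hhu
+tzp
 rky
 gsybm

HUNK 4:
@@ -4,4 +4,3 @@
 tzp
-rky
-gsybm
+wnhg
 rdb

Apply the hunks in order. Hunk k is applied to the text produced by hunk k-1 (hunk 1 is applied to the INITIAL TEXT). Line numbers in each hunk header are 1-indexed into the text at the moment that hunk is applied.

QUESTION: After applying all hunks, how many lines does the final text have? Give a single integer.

Answer: 9

Derivation:
Hunk 1: at line 2 remove [bvvp] add [rky,gsybm] -> 9 lines: mziji apm ulb rky gsybm rdb lxvz odu vovfd
Hunk 2: at line 2 remove [ulb] add [zmu,opg,oepdu] -> 11 lines: mziji apm zmu opg oepdu rky gsybm rdb lxvz odu vovfd
Hunk 3: at line 1 remove [zmu,opg,oepdu] add [hhu,tzp] -> 10 lines: mziji apm hhu tzp rky gsybm rdb lxvz odu vovfd
Hunk 4: at line 4 remove [rky,gsybm] add [wnhg] -> 9 lines: mziji apm hhu tzp wnhg rdb lxvz odu vovfd
Final line count: 9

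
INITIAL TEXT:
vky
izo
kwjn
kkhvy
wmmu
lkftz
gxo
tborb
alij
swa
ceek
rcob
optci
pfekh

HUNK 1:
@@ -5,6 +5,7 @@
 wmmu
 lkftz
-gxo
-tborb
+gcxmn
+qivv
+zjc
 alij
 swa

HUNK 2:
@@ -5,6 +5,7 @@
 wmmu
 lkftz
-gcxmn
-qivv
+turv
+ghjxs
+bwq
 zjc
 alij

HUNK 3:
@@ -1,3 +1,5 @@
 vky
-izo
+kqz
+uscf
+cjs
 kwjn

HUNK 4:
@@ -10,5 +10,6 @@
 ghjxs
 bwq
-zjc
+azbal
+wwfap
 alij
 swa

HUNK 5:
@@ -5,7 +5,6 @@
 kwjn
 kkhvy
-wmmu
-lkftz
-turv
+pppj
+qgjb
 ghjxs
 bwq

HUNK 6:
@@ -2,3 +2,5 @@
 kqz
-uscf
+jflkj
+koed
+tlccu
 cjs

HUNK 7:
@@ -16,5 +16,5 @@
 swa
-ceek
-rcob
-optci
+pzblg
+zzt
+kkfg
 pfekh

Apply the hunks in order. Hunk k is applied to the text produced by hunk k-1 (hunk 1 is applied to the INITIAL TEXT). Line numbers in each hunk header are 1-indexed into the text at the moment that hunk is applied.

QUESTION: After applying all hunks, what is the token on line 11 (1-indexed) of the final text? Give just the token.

Answer: ghjxs

Derivation:
Hunk 1: at line 5 remove [gxo,tborb] add [gcxmn,qivv,zjc] -> 15 lines: vky izo kwjn kkhvy wmmu lkftz gcxmn qivv zjc alij swa ceek rcob optci pfekh
Hunk 2: at line 5 remove [gcxmn,qivv] add [turv,ghjxs,bwq] -> 16 lines: vky izo kwjn kkhvy wmmu lkftz turv ghjxs bwq zjc alij swa ceek rcob optci pfekh
Hunk 3: at line 1 remove [izo] add [kqz,uscf,cjs] -> 18 lines: vky kqz uscf cjs kwjn kkhvy wmmu lkftz turv ghjxs bwq zjc alij swa ceek rcob optci pfekh
Hunk 4: at line 10 remove [zjc] add [azbal,wwfap] -> 19 lines: vky kqz uscf cjs kwjn kkhvy wmmu lkftz turv ghjxs bwq azbal wwfap alij swa ceek rcob optci pfekh
Hunk 5: at line 5 remove [wmmu,lkftz,turv] add [pppj,qgjb] -> 18 lines: vky kqz uscf cjs kwjn kkhvy pppj qgjb ghjxs bwq azbal wwfap alij swa ceek rcob optci pfekh
Hunk 6: at line 2 remove [uscf] add [jflkj,koed,tlccu] -> 20 lines: vky kqz jflkj koed tlccu cjs kwjn kkhvy pppj qgjb ghjxs bwq azbal wwfap alij swa ceek rcob optci pfekh
Hunk 7: at line 16 remove [ceek,rcob,optci] add [pzblg,zzt,kkfg] -> 20 lines: vky kqz jflkj koed tlccu cjs kwjn kkhvy pppj qgjb ghjxs bwq azbal wwfap alij swa pzblg zzt kkfg pfekh
Final line 11: ghjxs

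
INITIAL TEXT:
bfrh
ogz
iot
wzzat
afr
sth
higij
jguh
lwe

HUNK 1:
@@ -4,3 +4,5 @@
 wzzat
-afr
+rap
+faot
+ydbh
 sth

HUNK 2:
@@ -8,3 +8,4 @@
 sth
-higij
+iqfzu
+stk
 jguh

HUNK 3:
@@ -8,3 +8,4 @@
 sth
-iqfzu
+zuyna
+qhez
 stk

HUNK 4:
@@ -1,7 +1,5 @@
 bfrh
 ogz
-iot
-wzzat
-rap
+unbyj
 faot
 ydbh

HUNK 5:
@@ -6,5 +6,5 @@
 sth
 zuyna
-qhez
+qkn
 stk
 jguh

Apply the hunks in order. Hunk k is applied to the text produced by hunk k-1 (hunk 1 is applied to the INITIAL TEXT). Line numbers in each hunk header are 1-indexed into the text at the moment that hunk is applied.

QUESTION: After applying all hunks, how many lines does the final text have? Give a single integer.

Hunk 1: at line 4 remove [afr] add [rap,faot,ydbh] -> 11 lines: bfrh ogz iot wzzat rap faot ydbh sth higij jguh lwe
Hunk 2: at line 8 remove [higij] add [iqfzu,stk] -> 12 lines: bfrh ogz iot wzzat rap faot ydbh sth iqfzu stk jguh lwe
Hunk 3: at line 8 remove [iqfzu] add [zuyna,qhez] -> 13 lines: bfrh ogz iot wzzat rap faot ydbh sth zuyna qhez stk jguh lwe
Hunk 4: at line 1 remove [iot,wzzat,rap] add [unbyj] -> 11 lines: bfrh ogz unbyj faot ydbh sth zuyna qhez stk jguh lwe
Hunk 5: at line 6 remove [qhez] add [qkn] -> 11 lines: bfrh ogz unbyj faot ydbh sth zuyna qkn stk jguh lwe
Final line count: 11

Answer: 11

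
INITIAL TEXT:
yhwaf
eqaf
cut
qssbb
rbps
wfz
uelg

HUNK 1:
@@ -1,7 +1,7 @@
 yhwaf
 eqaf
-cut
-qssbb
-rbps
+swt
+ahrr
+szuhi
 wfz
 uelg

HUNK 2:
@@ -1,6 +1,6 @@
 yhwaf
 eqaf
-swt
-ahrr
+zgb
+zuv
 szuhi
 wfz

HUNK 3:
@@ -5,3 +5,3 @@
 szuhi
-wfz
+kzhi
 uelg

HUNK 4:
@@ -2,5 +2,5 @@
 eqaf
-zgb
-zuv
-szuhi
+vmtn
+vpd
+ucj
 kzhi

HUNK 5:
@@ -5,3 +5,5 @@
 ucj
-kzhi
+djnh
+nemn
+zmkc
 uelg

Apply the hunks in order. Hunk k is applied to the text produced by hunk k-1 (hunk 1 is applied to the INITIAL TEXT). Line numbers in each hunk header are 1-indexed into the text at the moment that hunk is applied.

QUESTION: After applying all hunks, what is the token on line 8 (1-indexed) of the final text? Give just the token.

Hunk 1: at line 1 remove [cut,qssbb,rbps] add [swt,ahrr,szuhi] -> 7 lines: yhwaf eqaf swt ahrr szuhi wfz uelg
Hunk 2: at line 1 remove [swt,ahrr] add [zgb,zuv] -> 7 lines: yhwaf eqaf zgb zuv szuhi wfz uelg
Hunk 3: at line 5 remove [wfz] add [kzhi] -> 7 lines: yhwaf eqaf zgb zuv szuhi kzhi uelg
Hunk 4: at line 2 remove [zgb,zuv,szuhi] add [vmtn,vpd,ucj] -> 7 lines: yhwaf eqaf vmtn vpd ucj kzhi uelg
Hunk 5: at line 5 remove [kzhi] add [djnh,nemn,zmkc] -> 9 lines: yhwaf eqaf vmtn vpd ucj djnh nemn zmkc uelg
Final line 8: zmkc

Answer: zmkc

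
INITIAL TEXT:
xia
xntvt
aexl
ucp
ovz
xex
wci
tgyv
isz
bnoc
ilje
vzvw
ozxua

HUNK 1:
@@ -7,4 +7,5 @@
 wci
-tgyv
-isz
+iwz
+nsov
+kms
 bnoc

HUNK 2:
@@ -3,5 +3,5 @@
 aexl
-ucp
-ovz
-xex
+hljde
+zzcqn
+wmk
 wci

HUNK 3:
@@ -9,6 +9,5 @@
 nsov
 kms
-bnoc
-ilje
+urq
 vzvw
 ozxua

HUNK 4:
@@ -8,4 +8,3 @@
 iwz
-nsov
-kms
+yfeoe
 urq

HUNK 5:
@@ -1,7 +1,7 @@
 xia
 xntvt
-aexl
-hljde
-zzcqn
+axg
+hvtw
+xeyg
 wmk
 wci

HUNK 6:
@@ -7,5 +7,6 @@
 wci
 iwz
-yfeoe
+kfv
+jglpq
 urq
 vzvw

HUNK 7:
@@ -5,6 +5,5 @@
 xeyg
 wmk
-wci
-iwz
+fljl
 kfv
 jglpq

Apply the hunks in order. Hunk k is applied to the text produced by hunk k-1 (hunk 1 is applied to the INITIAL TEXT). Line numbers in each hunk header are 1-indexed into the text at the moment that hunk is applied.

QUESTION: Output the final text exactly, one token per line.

Hunk 1: at line 7 remove [tgyv,isz] add [iwz,nsov,kms] -> 14 lines: xia xntvt aexl ucp ovz xex wci iwz nsov kms bnoc ilje vzvw ozxua
Hunk 2: at line 3 remove [ucp,ovz,xex] add [hljde,zzcqn,wmk] -> 14 lines: xia xntvt aexl hljde zzcqn wmk wci iwz nsov kms bnoc ilje vzvw ozxua
Hunk 3: at line 9 remove [bnoc,ilje] add [urq] -> 13 lines: xia xntvt aexl hljde zzcqn wmk wci iwz nsov kms urq vzvw ozxua
Hunk 4: at line 8 remove [nsov,kms] add [yfeoe] -> 12 lines: xia xntvt aexl hljde zzcqn wmk wci iwz yfeoe urq vzvw ozxua
Hunk 5: at line 1 remove [aexl,hljde,zzcqn] add [axg,hvtw,xeyg] -> 12 lines: xia xntvt axg hvtw xeyg wmk wci iwz yfeoe urq vzvw ozxua
Hunk 6: at line 7 remove [yfeoe] add [kfv,jglpq] -> 13 lines: xia xntvt axg hvtw xeyg wmk wci iwz kfv jglpq urq vzvw ozxua
Hunk 7: at line 5 remove [wci,iwz] add [fljl] -> 12 lines: xia xntvt axg hvtw xeyg wmk fljl kfv jglpq urq vzvw ozxua

Answer: xia
xntvt
axg
hvtw
xeyg
wmk
fljl
kfv
jglpq
urq
vzvw
ozxua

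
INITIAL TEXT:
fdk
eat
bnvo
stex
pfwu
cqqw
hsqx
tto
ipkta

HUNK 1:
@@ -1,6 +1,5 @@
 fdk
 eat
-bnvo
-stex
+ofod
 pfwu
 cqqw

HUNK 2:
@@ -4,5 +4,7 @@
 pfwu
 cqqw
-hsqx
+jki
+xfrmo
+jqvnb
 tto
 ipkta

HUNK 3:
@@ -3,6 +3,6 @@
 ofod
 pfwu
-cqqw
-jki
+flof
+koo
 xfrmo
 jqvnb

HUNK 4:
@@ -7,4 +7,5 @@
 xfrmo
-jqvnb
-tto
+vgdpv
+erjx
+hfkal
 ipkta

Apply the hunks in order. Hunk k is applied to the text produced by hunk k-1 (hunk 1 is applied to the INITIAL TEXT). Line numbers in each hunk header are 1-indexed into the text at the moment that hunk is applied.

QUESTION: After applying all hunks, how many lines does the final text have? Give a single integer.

Answer: 11

Derivation:
Hunk 1: at line 1 remove [bnvo,stex] add [ofod] -> 8 lines: fdk eat ofod pfwu cqqw hsqx tto ipkta
Hunk 2: at line 4 remove [hsqx] add [jki,xfrmo,jqvnb] -> 10 lines: fdk eat ofod pfwu cqqw jki xfrmo jqvnb tto ipkta
Hunk 3: at line 3 remove [cqqw,jki] add [flof,koo] -> 10 lines: fdk eat ofod pfwu flof koo xfrmo jqvnb tto ipkta
Hunk 4: at line 7 remove [jqvnb,tto] add [vgdpv,erjx,hfkal] -> 11 lines: fdk eat ofod pfwu flof koo xfrmo vgdpv erjx hfkal ipkta
Final line count: 11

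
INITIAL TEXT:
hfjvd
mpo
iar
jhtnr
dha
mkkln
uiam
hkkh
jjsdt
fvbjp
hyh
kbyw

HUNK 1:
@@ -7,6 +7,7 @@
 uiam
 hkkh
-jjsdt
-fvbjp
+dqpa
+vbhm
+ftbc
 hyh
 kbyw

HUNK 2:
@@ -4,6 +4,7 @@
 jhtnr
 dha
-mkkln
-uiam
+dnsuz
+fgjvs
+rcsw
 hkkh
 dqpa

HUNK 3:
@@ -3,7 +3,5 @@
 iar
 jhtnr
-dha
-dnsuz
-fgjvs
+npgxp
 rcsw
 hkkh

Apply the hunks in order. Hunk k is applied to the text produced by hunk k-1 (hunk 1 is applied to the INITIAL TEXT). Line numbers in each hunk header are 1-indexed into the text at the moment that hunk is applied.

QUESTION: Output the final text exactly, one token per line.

Hunk 1: at line 7 remove [jjsdt,fvbjp] add [dqpa,vbhm,ftbc] -> 13 lines: hfjvd mpo iar jhtnr dha mkkln uiam hkkh dqpa vbhm ftbc hyh kbyw
Hunk 2: at line 4 remove [mkkln,uiam] add [dnsuz,fgjvs,rcsw] -> 14 lines: hfjvd mpo iar jhtnr dha dnsuz fgjvs rcsw hkkh dqpa vbhm ftbc hyh kbyw
Hunk 3: at line 3 remove [dha,dnsuz,fgjvs] add [npgxp] -> 12 lines: hfjvd mpo iar jhtnr npgxp rcsw hkkh dqpa vbhm ftbc hyh kbyw

Answer: hfjvd
mpo
iar
jhtnr
npgxp
rcsw
hkkh
dqpa
vbhm
ftbc
hyh
kbyw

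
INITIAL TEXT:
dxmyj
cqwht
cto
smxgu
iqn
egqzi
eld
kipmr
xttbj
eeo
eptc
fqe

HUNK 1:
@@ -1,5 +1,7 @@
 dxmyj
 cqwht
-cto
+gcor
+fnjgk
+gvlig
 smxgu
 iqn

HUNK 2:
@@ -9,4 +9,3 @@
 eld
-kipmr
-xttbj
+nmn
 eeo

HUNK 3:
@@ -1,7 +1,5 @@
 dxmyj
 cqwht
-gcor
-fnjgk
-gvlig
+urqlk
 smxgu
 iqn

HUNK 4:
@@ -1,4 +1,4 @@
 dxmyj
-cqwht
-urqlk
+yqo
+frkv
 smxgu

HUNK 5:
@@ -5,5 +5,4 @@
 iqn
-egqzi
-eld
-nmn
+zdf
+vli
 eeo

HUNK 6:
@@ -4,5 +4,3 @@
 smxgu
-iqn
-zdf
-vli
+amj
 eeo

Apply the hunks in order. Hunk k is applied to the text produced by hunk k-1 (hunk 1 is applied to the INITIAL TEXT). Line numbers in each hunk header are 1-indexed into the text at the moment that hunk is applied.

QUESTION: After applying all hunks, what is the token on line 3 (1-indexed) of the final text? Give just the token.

Hunk 1: at line 1 remove [cto] add [gcor,fnjgk,gvlig] -> 14 lines: dxmyj cqwht gcor fnjgk gvlig smxgu iqn egqzi eld kipmr xttbj eeo eptc fqe
Hunk 2: at line 9 remove [kipmr,xttbj] add [nmn] -> 13 lines: dxmyj cqwht gcor fnjgk gvlig smxgu iqn egqzi eld nmn eeo eptc fqe
Hunk 3: at line 1 remove [gcor,fnjgk,gvlig] add [urqlk] -> 11 lines: dxmyj cqwht urqlk smxgu iqn egqzi eld nmn eeo eptc fqe
Hunk 4: at line 1 remove [cqwht,urqlk] add [yqo,frkv] -> 11 lines: dxmyj yqo frkv smxgu iqn egqzi eld nmn eeo eptc fqe
Hunk 5: at line 5 remove [egqzi,eld,nmn] add [zdf,vli] -> 10 lines: dxmyj yqo frkv smxgu iqn zdf vli eeo eptc fqe
Hunk 6: at line 4 remove [iqn,zdf,vli] add [amj] -> 8 lines: dxmyj yqo frkv smxgu amj eeo eptc fqe
Final line 3: frkv

Answer: frkv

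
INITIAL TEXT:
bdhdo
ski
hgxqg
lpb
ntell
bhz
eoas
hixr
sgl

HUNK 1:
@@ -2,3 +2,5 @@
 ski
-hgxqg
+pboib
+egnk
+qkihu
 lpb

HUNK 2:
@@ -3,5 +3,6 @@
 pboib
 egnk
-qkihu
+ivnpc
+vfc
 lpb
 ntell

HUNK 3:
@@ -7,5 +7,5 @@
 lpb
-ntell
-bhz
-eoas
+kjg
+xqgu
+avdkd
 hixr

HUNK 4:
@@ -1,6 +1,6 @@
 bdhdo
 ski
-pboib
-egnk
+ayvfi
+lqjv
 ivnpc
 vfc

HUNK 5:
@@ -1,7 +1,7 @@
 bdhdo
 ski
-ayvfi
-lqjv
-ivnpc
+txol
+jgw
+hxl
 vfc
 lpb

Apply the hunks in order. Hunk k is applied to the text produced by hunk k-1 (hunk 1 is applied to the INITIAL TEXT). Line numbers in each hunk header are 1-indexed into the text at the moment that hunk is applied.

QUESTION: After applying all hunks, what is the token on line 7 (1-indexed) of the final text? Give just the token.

Answer: lpb

Derivation:
Hunk 1: at line 2 remove [hgxqg] add [pboib,egnk,qkihu] -> 11 lines: bdhdo ski pboib egnk qkihu lpb ntell bhz eoas hixr sgl
Hunk 2: at line 3 remove [qkihu] add [ivnpc,vfc] -> 12 lines: bdhdo ski pboib egnk ivnpc vfc lpb ntell bhz eoas hixr sgl
Hunk 3: at line 7 remove [ntell,bhz,eoas] add [kjg,xqgu,avdkd] -> 12 lines: bdhdo ski pboib egnk ivnpc vfc lpb kjg xqgu avdkd hixr sgl
Hunk 4: at line 1 remove [pboib,egnk] add [ayvfi,lqjv] -> 12 lines: bdhdo ski ayvfi lqjv ivnpc vfc lpb kjg xqgu avdkd hixr sgl
Hunk 5: at line 1 remove [ayvfi,lqjv,ivnpc] add [txol,jgw,hxl] -> 12 lines: bdhdo ski txol jgw hxl vfc lpb kjg xqgu avdkd hixr sgl
Final line 7: lpb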